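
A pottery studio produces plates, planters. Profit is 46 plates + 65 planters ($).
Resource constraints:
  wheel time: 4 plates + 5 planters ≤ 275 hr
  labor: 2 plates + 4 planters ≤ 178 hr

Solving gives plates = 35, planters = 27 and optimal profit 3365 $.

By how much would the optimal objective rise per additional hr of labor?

5

Both wheel time and labor are binding at x*.
The binding rows give the dual system: 4·y_wheel time + 2·y_labor = 46 and 5·y_wheel time + 4·y_labor = 65.
This yields shadow prices y_wheel time = 9, y_labor = 5.
Shadow price of labor = 5.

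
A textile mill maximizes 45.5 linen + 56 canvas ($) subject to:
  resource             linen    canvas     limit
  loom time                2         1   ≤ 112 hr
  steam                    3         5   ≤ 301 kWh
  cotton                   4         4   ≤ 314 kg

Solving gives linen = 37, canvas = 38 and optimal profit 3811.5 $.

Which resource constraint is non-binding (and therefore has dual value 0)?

loom time: 112/112 (binding)
steam: 301/301 (binding)
cotton: 300/314 (slack 14)
By complementary slackness, a constraint with positive slack has shadow price 0 → cotton.

cotton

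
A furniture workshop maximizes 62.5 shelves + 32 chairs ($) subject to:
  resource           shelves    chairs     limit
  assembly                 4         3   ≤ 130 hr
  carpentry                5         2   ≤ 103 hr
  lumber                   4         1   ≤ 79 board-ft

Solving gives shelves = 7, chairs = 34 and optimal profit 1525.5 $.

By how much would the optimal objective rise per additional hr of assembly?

5

At the optimum: assembly uses 130 of 130 (binding); carpentry uses 103 of 103 (binding); lumber uses 62 of 79 (slack = 17).
Slack constraints have shadow price 0 (complementary slackness).
The binding rows give the dual system: 4·y_assembly + 5·y_carpentry = 62.5 and 3·y_assembly + 2·y_carpentry = 32.
→ y_assembly = 5 and y_carpentry = 8.5.
Shadow price of assembly = 5.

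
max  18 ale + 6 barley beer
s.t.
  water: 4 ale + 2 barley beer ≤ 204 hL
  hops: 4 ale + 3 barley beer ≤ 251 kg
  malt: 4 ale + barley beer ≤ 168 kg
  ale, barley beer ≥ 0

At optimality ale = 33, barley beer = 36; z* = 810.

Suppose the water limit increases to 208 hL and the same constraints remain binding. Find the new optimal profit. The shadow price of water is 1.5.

Δb = 4, so new z* = 810 + (1.5)·(4) = 810 + 6 = 816.

816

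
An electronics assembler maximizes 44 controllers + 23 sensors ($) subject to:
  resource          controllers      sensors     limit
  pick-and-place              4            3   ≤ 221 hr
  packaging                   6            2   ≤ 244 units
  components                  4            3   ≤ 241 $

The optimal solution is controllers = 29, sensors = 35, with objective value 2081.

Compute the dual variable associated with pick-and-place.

Check each constraint at x*: pick-and-place 221/221 (tight); packaging 244/244 (tight); components 221/241 (slack 20).
Since components is not tight, its dual is 0.
The binding rows give the dual system: 4·y_pick-and-place + 6·y_packaging = 44 and 3·y_pick-and-place + 2·y_packaging = 23.
Solving: y_pick-and-place = 5, y_packaging = 4.
Shadow price of pick-and-place = 5.

5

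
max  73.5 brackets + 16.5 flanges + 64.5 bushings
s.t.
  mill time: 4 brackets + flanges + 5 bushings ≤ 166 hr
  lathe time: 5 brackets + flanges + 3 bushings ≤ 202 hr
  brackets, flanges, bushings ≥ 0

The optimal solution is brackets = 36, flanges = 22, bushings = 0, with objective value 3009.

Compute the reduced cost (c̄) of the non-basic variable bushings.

-3

Check each constraint at x*: mill time 166/166 (tight); lathe time 202/202 (tight).
From A_Bᵀ y = c: 4·y_mill time + 5·y_lathe time = 73.5; 1·y_mill time + 1·y_lathe time = 16.5.
Solving: y_mill time = 9, y_lathe time = 7.5.
Reduced cost of bushings: c₃ − yᵀa₃ = 64.5 − (9·5 + 7.5·3) = 64.5 − 67.5 = -3.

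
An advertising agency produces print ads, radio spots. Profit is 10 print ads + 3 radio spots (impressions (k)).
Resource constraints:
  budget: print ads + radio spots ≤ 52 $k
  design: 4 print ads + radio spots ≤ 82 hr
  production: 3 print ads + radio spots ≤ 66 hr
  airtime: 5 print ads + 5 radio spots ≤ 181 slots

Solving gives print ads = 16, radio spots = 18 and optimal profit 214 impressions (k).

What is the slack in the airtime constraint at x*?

airtime used = 5·16 + 5·18 = 170; slack = 181 − 170 = 11.

11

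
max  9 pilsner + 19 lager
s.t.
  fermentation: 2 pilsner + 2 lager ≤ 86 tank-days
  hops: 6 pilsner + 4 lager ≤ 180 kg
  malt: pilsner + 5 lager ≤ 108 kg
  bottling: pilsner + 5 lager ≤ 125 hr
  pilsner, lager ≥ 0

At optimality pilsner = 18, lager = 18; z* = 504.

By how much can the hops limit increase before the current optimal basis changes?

45.5

Binding constraints: hops, malt. The basis is B = [[6,4],[1,5]] with det 26.
Per unit increase in hops, x* moves by d = (0.1923, -0.0385).
The basis stays optimal until fermentation becomes binding; allowable increase = 45.5 kg.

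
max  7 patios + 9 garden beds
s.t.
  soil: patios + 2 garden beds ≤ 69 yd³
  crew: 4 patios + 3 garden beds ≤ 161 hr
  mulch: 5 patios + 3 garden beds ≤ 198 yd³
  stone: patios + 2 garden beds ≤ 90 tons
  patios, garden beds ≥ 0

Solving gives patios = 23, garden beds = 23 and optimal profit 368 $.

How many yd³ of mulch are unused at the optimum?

mulch used = 5·23 + 3·23 = 184; slack = 198 − 184 = 14.

14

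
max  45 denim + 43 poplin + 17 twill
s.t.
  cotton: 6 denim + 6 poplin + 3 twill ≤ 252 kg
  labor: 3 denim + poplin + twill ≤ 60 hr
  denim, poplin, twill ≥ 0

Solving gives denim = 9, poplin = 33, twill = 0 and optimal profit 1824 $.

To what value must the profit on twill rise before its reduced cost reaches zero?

22

At the optimum: cotton uses 252 of 252 (binding); labor uses 60 of 60 (binding).
The binding rows give the dual system: 6·y_cotton + 3·y_labor = 45 and 6·y_cotton + 1·y_labor = 43.
Solving: y_cotton = 7, y_labor = 1.
twill enters the basis when its profit ≥ yᵀa₃ = 7·3 + 1·1 = 22.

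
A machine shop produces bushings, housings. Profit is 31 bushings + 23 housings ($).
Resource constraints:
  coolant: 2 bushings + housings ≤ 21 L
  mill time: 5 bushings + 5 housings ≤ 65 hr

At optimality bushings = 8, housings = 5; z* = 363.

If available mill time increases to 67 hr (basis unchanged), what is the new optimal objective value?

369

At the optimum: coolant uses 21 of 21 (binding); mill time uses 65 of 65 (binding).
From A_Bᵀ y = c: 2·y_coolant + 5·y_mill time = 31; 1·y_coolant + 5·y_mill time = 23.
This yields shadow prices y_coolant = 8, y_mill time = 3.
Δz = y_mill time·Δb = 3 × (2) = 6, so new z* = 363 + 6 = 369.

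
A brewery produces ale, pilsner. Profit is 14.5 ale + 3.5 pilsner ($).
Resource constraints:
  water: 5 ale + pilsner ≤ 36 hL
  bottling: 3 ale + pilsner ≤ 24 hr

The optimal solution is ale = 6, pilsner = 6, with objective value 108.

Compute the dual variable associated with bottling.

At the optimum: water uses 36 of 36 (binding); bottling uses 24 of 24 (binding).
The binding rows give the dual system: 5·y_water + 3·y_bottling = 14.5 and 1·y_water + 1·y_bottling = 3.5.
This yields shadow prices y_water = 2, y_bottling = 1.5.
Shadow price of bottling = 1.5.

1.5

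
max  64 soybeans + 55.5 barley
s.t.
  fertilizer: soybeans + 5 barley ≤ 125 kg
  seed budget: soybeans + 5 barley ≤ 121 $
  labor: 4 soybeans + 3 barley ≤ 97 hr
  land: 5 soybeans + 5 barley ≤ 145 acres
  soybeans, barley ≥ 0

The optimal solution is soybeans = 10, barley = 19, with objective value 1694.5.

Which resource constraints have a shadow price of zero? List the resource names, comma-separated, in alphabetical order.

fertilizer: 105/125 (slack 20)
seed budget: 105/121 (slack 16)
labor: 97/97 (binding)
land: 145/145 (binding)
By complementary slackness, a constraint with positive slack has shadow price 0 → fertilizer, seed budget.

fertilizer, seed budget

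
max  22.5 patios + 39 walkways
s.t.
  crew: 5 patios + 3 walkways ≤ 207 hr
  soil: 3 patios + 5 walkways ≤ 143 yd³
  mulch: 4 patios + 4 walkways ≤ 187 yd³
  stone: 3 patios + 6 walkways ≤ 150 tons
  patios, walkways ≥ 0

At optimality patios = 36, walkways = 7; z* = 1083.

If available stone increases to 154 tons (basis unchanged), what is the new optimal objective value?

At the optimum: crew uses 201 of 207 (slack = 6); soil uses 143 of 143 (binding); mulch uses 172 of 187 (slack = 15); stone uses 150 of 150 (binding).
Since crew, mulch are not tight, their duals are 0.
Dual feasibility on the basic columns requires 3·y_soil + 3·y_stone = 22.5, 5·y_soil + 6·y_stone = 39.
→ y_soil = 6 and y_stone = 1.5.
Δz = y_stone·Δb = 1.5 × (4) = 6, so new z* = 1083 + 6 = 1089.

1089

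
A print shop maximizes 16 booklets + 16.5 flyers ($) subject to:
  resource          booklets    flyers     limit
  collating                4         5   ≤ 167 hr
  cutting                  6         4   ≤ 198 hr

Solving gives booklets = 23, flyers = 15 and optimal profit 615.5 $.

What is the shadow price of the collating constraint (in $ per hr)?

2.5

Both collating and cutting are binding at x*.
From A_Bᵀ y = c: 4·y_collating + 6·y_cutting = 16; 5·y_collating + 4·y_cutting = 16.5.
This yields shadow prices y_collating = 2.5, y_cutting = 1.
Shadow price of collating = 2.5.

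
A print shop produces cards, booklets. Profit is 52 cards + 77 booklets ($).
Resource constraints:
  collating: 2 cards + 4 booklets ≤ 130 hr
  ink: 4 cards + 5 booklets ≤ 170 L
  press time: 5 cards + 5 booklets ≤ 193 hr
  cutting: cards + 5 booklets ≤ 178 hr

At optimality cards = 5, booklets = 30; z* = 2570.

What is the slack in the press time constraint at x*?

18

press time used = 5·5 + 5·30 = 175; slack = 193 − 175 = 18.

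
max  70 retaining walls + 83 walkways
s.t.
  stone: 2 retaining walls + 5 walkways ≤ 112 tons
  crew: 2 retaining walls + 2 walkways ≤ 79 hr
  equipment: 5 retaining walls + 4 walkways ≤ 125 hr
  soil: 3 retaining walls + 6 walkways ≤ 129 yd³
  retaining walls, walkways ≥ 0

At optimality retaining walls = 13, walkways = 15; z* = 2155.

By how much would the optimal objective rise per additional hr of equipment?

Binding: equipment and soil. Non-binding: stone (11 unused), crew (23 unused).
Slack constraints have shadow price 0 (complementary slackness).
From A_Bᵀ y = c: 5·y_equipment + 3·y_soil = 70; 4·y_equipment + 6·y_soil = 83.
→ y_equipment = 9.5 and y_soil = 7.5.
Shadow price of equipment = 9.5.

9.5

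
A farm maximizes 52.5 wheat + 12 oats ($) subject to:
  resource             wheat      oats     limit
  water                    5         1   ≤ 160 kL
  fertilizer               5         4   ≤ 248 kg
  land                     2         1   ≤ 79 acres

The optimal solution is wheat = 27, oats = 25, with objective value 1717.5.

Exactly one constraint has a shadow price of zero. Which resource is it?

water: 160/160 (binding)
fertilizer: 235/248 (slack 13)
land: 79/79 (binding)
By complementary slackness, a constraint with positive slack has shadow price 0 → fertilizer.

fertilizer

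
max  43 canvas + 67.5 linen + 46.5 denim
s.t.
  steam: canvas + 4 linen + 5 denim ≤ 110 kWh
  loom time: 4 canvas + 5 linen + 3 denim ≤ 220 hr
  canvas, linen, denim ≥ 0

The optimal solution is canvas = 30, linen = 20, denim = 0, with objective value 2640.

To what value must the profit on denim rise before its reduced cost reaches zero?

At the optimum: steam uses 110 of 110 (binding); loom time uses 220 of 220 (binding).
The binding rows give the dual system: 1·y_steam + 4·y_loom time = 43 and 4·y_steam + 5·y_loom time = 67.5.
Solving: y_steam = 5, y_loom time = 9.5.
denim enters the basis when its profit ≥ yᵀa₃ = 5·5 + 9.5·3 = 53.5.

53.5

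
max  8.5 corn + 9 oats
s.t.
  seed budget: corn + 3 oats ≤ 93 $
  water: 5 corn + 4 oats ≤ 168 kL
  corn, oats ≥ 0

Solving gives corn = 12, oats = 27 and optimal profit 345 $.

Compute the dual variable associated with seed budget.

1

Check each constraint at x*: seed budget 93/93 (tight); water 168/168 (tight).
From A_Bᵀ y = c: 1·y_seed budget + 5·y_water = 8.5; 3·y_seed budget + 4·y_water = 9.
This yields shadow prices y_seed budget = 1, y_water = 1.5.
Shadow price of seed budget = 1.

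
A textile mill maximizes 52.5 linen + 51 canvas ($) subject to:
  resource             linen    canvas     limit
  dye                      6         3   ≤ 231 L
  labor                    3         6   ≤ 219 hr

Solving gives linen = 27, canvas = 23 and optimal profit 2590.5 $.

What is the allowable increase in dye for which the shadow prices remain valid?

Binding constraints: dye, labor. The basis is B = [[6,3],[3,6]] with det 27.
Per unit increase in dye, x* moves by d = (0.2222, -0.1111).
The basis stays optimal until canvas reaches 0; allowable increase = 207 L.

207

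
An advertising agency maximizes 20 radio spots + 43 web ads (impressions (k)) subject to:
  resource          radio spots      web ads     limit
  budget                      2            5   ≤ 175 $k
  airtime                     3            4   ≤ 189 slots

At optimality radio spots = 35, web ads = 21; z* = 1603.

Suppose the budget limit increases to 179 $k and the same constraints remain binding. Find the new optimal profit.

Check each constraint at x*: budget 175/175 (tight); airtime 189/189 (tight).
The binding rows give the dual system: 2·y_budget + 3·y_airtime = 20 and 5·y_budget + 4·y_airtime = 43.
This yields shadow prices y_budget = 7, y_airtime = 2.
Δz = y_budget·Δb = 7 × (4) = 28, so new z* = 1603 + 28 = 1631.

1631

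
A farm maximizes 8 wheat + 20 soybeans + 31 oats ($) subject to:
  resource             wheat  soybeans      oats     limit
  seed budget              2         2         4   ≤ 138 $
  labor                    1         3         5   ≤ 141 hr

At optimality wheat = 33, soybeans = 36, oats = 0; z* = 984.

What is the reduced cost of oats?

Both seed budget and labor are binding at x*.
The binding rows give the dual system: 2·y_seed budget + 1·y_labor = 8 and 2·y_seed budget + 3·y_labor = 20.
This yields shadow prices y_seed budget = 1, y_labor = 6.
Reduced cost of oats: c₃ − yᵀa₃ = 31 − (1·4 + 6·5) = 31 − 34 = -3.

-3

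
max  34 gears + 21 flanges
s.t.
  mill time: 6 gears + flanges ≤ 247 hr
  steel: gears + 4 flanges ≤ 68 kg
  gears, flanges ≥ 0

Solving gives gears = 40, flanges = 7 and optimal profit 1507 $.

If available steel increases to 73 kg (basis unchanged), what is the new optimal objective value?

1527

At the optimum: mill time uses 247 of 247 (binding); steel uses 68 of 68 (binding).
Dual feasibility on the basic columns requires 6·y_mill time + 1·y_steel = 34, 1·y_mill time + 4·y_steel = 21.
Solving: y_mill time = 5, y_steel = 4.
Δz = y_steel·Δb = 4 × (5) = 20, so new z* = 1507 + 20 = 1527.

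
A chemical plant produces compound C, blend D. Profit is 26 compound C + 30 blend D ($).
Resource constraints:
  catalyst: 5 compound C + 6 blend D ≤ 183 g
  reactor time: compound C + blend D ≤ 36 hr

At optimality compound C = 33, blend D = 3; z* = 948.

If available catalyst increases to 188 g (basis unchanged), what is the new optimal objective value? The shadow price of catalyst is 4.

968

Δb = 5, so new z* = 948 + (4)·(5) = 948 + 20 = 968.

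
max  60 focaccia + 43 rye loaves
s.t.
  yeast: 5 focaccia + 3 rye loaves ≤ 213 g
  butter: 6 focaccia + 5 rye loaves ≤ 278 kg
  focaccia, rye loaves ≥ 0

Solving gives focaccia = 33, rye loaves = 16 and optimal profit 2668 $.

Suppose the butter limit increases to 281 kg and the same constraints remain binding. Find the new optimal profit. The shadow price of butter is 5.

Δb = 3, so new z* = 2668 + (5)·(3) = 2668 + 15 = 2683.

2683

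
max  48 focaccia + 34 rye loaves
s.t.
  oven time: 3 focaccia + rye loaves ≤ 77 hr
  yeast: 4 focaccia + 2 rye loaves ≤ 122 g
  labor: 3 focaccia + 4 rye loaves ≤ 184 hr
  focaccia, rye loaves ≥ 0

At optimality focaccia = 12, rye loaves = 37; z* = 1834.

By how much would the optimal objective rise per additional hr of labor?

4

At the optimum: oven time uses 73 of 77 (slack = 4); yeast uses 122 of 122 (binding); labor uses 184 of 184 (binding).
By complementary slackness, y = 0 for the non-binding constraint.
The binding rows give the dual system: 4·y_yeast + 3·y_labor = 48 and 2·y_yeast + 4·y_labor = 34.
This yields shadow prices y_yeast = 9, y_labor = 4.
Shadow price of labor = 4.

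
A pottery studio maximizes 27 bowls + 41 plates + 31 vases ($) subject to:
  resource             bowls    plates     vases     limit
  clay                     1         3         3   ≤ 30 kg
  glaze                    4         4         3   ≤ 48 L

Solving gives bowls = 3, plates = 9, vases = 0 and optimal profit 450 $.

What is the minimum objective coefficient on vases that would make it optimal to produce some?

36

Both clay and glaze are binding at x*.
Dual feasibility on the basic columns requires 1·y_clay + 4·y_glaze = 27, 3·y_clay + 4·y_glaze = 41.
Solving: y_clay = 7, y_glaze = 5.
vases enters the basis when its profit ≥ yᵀa₃ = 7·3 + 5·3 = 36.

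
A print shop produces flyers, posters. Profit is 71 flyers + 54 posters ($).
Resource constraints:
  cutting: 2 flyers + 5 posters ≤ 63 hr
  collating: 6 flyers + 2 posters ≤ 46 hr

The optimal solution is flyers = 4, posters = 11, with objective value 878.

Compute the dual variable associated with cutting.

7

Both cutting and collating are binding at x*.
Dual feasibility on the basic columns requires 2·y_cutting + 6·y_collating = 71, 5·y_cutting + 2·y_collating = 54.
This yields shadow prices y_cutting = 7, y_collating = 9.5.
Shadow price of cutting = 7.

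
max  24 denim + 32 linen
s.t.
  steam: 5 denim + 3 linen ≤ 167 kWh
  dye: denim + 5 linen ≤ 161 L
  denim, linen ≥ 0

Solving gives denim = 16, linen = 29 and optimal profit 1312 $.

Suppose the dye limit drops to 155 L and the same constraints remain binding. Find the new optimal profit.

At the optimum: steam uses 167 of 167 (binding); dye uses 161 of 161 (binding).
The binding rows give the dual system: 5·y_steam + 1·y_dye = 24 and 3·y_steam + 5·y_dye = 32.
This yields shadow prices y_steam = 4, y_dye = 4.
Δz = y_dye·Δb = 4 × (-6) = -24, so new z* = 1312 − 24 = 1288.

1288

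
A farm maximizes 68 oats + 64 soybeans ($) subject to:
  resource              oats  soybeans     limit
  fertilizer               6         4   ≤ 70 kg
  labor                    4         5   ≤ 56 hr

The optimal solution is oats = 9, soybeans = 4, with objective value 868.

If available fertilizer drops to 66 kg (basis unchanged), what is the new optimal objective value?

Both fertilizer and labor are binding at x*.
The binding rows give the dual system: 6·y_fertilizer + 4·y_labor = 68 and 4·y_fertilizer + 5·y_labor = 64.
→ y_fertilizer = 6 and y_labor = 8.
Δz = y_fertilizer·Δb = 6 × (-4) = -24, so new z* = 868 − 24 = 844.

844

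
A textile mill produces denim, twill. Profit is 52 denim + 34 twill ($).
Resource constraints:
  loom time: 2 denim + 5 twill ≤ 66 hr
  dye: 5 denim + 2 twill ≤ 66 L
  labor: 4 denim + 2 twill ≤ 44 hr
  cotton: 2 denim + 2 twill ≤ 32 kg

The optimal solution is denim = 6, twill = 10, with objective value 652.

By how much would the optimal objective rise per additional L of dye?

Binding: labor and cotton. Non-binding: loom time (4 unused), dye (16 unused).
Slack constraints have shadow price 0 (complementary slackness).
From A_Bᵀ y = c: 4·y_labor + 2·y_cotton = 52; 2·y_labor + 2·y_cotton = 34.
Solving: y_labor = 9, y_cotton = 8.
Shadow price of dye = 0.

0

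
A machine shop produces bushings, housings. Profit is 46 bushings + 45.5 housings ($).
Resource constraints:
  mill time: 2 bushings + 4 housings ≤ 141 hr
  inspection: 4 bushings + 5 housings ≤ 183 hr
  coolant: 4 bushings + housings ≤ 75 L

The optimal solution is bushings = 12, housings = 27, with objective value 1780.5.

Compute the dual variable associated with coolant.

3

Check each constraint at x*: mill time 132/141 (slack 9); inspection 183/183 (tight); coolant 75/75 (tight).
By complementary slackness, y = 0 for the non-binding constraint.
From A_Bᵀ y = c: 4·y_inspection + 4·y_coolant = 46; 5·y_inspection + 1·y_coolant = 45.5.
Solving: y_inspection = 8.5, y_coolant = 3.
Shadow price of coolant = 3.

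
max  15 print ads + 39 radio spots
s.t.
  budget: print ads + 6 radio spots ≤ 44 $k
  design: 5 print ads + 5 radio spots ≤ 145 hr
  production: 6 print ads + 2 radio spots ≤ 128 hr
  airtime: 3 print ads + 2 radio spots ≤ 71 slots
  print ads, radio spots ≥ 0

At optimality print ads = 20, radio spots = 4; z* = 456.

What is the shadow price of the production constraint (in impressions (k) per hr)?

At the optimum: budget uses 44 of 44 (binding); design uses 120 of 145 (slack = 25); production uses 128 of 128 (binding); airtime uses 68 of 71 (slack = 3).
Slack constraints have shadow price 0 (complementary slackness).
From A_Bᵀ y = c: 1·y_budget + 6·y_production = 15; 6·y_budget + 2·y_production = 39.
→ y_budget = 6 and y_production = 1.5.
Shadow price of production = 1.5.

1.5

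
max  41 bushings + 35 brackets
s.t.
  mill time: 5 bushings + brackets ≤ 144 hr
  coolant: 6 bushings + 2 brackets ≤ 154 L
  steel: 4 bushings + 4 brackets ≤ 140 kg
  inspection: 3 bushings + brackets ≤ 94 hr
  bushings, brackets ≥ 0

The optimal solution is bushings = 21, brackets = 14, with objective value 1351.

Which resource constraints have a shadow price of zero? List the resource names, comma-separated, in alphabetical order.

inspection, mill time

mill time: 119/144 (slack 25)
coolant: 154/154 (binding)
steel: 140/140 (binding)
inspection: 77/94 (slack 17)
By complementary slackness, a constraint with positive slack has shadow price 0 → inspection, mill time.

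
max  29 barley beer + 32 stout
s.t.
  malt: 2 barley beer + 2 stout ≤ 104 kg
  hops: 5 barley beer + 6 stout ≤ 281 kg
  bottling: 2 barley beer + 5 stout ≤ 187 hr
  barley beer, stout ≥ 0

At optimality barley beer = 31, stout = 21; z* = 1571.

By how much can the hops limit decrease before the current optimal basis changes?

21

Binding constraints: malt, hops. The basis is B = [[2,2],[5,6]] with det 2.
Per unit decrease in hops, x* moves by d = (1, -1).
The basis stays optimal until stout reaches 0; allowable decrease = 21 kg.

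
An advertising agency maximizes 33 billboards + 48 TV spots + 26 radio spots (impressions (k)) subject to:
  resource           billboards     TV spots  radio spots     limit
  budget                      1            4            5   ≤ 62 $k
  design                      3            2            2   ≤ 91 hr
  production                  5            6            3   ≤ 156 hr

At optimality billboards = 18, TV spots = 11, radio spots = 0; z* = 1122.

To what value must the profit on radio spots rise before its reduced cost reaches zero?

At the optimum: budget uses 62 of 62 (binding); design uses 76 of 91 (slack = 15); production uses 156 of 156 (binding).
Since design is not tight, its dual is 0.
The binding rows give the dual system: 1·y_budget + 5·y_production = 33 and 4·y_budget + 6·y_production = 48.
→ y_budget = 3 and y_production = 6.
radio spots enters the basis when its profit ≥ yᵀa₃ = 3·5 + 6·3 = 33.

33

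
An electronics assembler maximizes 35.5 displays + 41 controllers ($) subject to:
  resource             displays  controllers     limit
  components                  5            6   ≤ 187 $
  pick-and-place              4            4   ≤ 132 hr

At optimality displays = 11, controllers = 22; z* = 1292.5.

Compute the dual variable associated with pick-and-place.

Check each constraint at x*: components 187/187 (tight); pick-and-place 132/132 (tight).
The binding rows give the dual system: 5·y_components + 4·y_pick-and-place = 35.5 and 6·y_components + 4·y_pick-and-place = 41.
Solving: y_components = 5.5, y_pick-and-place = 2.
Shadow price of pick-and-place = 2.

2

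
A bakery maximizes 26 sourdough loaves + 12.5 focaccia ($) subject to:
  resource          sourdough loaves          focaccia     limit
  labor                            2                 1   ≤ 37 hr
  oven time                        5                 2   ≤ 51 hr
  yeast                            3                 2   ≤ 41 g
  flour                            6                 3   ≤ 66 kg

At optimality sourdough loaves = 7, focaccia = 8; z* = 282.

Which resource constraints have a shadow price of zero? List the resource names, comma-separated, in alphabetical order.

labor, yeast

labor: 22/37 (slack 15)
oven time: 51/51 (binding)
yeast: 37/41 (slack 4)
flour: 66/66 (binding)
By complementary slackness, a constraint with positive slack has shadow price 0 → labor, yeast.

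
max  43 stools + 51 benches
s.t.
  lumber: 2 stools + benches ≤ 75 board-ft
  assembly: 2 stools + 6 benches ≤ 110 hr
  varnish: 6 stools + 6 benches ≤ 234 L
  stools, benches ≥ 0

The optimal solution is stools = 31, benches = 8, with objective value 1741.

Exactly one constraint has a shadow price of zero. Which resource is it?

lumber: 70/75 (slack 5)
assembly: 110/110 (binding)
varnish: 234/234 (binding)
By complementary slackness, a constraint with positive slack has shadow price 0 → lumber.

lumber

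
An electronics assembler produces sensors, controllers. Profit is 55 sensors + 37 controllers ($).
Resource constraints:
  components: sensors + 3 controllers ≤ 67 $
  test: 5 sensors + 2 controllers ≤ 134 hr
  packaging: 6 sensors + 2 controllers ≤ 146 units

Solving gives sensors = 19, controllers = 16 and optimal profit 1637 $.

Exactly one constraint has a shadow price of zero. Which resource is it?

test

components: 67/67 (binding)
test: 127/134 (slack 7)
packaging: 146/146 (binding)
By complementary slackness, a constraint with positive slack has shadow price 0 → test.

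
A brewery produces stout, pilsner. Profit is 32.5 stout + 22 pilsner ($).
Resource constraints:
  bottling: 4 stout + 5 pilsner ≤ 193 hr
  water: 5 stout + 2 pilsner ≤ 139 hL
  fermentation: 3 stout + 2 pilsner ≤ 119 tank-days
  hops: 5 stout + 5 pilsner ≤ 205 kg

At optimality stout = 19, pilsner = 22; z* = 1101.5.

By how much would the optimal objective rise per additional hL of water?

At the optimum: bottling uses 186 of 193 (slack = 7); water uses 139 of 139 (binding); fermentation uses 101 of 119 (slack = 18); hops uses 205 of 205 (binding).
Slack constraints have shadow price 0 (complementary slackness).
Dual feasibility on the basic columns requires 5·y_water + 5·y_hops = 32.5, 2·y_water + 5·y_hops = 22.
Solving: y_water = 3.5, y_hops = 3.
Shadow price of water = 3.5.

3.5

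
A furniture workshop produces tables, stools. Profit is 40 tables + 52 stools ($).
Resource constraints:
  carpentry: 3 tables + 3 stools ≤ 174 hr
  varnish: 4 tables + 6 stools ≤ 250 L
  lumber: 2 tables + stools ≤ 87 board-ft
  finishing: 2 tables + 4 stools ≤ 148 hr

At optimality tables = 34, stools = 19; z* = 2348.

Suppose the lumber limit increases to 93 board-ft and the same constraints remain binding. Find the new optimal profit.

2372

At the optimum: carpentry uses 159 of 174 (slack = 15); varnish uses 250 of 250 (binding); lumber uses 87 of 87 (binding); finishing uses 144 of 148 (slack = 4).
Since carpentry, finishing are not tight, their duals are 0.
From A_Bᵀ y = c: 4·y_varnish + 2·y_lumber = 40; 6·y_varnish + 1·y_lumber = 52.
→ y_varnish = 8 and y_lumber = 4.
Δz = y_lumber·Δb = 4 × (6) = 24, so new z* = 2348 + 24 = 2372.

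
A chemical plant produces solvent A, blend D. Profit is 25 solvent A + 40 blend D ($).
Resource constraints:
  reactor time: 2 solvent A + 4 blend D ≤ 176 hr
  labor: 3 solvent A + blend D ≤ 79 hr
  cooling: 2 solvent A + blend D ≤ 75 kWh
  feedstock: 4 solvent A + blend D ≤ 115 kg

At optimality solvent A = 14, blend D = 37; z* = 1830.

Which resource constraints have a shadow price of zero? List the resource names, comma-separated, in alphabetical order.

reactor time: 176/176 (binding)
labor: 79/79 (binding)
cooling: 65/75 (slack 10)
feedstock: 93/115 (slack 22)
By complementary slackness, a constraint with positive slack has shadow price 0 → cooling, feedstock.

cooling, feedstock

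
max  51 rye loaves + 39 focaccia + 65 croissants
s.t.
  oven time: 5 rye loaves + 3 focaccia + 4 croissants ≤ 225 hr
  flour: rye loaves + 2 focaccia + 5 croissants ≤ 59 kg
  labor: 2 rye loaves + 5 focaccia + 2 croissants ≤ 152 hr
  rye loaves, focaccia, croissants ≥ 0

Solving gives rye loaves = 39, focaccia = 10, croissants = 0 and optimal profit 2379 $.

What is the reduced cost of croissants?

Check each constraint at x*: oven time 225/225 (tight); flour 59/59 (tight); labor 128/152 (slack 24).
Slack constraints have shadow price 0 (complementary slackness).
From A_Bᵀ y = c: 5·y_oven time + 1·y_flour = 51; 3·y_oven time + 2·y_flour = 39.
→ y_oven time = 9 and y_flour = 6.
Reduced cost of croissants: c₃ − yᵀa₃ = 65 − (9·4 + 6·5) = 65 − 66 = -1.

-1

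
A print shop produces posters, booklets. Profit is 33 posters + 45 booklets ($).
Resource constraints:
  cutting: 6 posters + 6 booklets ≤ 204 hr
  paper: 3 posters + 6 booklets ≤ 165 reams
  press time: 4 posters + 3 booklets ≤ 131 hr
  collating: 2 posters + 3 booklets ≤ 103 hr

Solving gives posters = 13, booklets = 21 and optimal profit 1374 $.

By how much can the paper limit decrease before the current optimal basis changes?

Binding constraints: cutting, paper. The basis is B = [[6,6],[3,6]] with det 18.
Per unit decrease in paper, x* moves by d = (0.3333, -0.3333).
The basis stays optimal until press time becomes binding; allowable decrease = 48 reams.

48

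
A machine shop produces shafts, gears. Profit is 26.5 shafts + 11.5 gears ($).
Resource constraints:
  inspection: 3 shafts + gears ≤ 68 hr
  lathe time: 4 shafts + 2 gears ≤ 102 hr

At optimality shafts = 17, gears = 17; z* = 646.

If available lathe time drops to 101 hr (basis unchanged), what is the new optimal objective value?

642

At the optimum: inspection uses 68 of 68 (binding); lathe time uses 102 of 102 (binding).
Dual feasibility on the basic columns requires 3·y_inspection + 4·y_lathe time = 26.5, 1·y_inspection + 2·y_lathe time = 11.5.
→ y_inspection = 3.5 and y_lathe time = 4.
Δz = y_lathe time·Δb = 4 × (-1) = -4, so new z* = 646 − 4 = 642.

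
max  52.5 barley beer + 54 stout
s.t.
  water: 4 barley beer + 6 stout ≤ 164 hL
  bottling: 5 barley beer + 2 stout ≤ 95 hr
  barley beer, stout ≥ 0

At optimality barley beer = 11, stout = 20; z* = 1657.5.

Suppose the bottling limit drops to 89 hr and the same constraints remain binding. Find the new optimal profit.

At the optimum: water uses 164 of 164 (binding); bottling uses 95 of 95 (binding).
From A_Bᵀ y = c: 4·y_water + 5·y_bottling = 52.5; 6·y_water + 2·y_bottling = 54.
This yields shadow prices y_water = 7.5, y_bottling = 4.5.
Δz = y_bottling·Δb = 4.5 × (-6) = -27, so new z* = 1657.5 − 27 = 1630.5.

1630.5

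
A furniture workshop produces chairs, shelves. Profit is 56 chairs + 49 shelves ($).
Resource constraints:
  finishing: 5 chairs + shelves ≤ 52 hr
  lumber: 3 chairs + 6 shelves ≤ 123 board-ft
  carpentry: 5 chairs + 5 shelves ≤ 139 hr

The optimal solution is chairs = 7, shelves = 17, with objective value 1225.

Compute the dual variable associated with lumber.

7

Binding: finishing and lumber. Non-binding: carpentry (19 unused).
Since carpentry is not tight, its dual is 0.
From A_Bᵀ y = c: 5·y_finishing + 3·y_lumber = 56; 1·y_finishing + 6·y_lumber = 49.
This yields shadow prices y_finishing = 7, y_lumber = 7.
Shadow price of lumber = 7.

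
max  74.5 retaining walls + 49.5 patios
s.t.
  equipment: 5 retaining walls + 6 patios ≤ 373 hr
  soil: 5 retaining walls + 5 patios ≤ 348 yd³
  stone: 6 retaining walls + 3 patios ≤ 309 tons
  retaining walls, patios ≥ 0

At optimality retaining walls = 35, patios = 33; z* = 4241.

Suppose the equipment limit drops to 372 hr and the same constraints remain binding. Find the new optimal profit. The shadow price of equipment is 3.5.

4237.5

Δb = -1, so new z* = 4241 + (3.5)·(-1) = 4241 − 3.5 = 4237.5.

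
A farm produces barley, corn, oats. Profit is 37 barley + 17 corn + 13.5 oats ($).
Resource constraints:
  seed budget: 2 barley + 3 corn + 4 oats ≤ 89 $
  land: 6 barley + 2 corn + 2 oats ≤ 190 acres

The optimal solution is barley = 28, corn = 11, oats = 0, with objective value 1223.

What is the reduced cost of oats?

-5.5

Check each constraint at x*: seed budget 89/89 (tight); land 190/190 (tight).
The binding rows give the dual system: 2·y_seed budget + 6·y_land = 37 and 3·y_seed budget + 2·y_land = 17.
This yields shadow prices y_seed budget = 2, y_land = 5.5.
Reduced cost of oats: c₃ − yᵀa₃ = 13.5 − (2·4 + 5.5·2) = 13.5 − 19 = -5.5.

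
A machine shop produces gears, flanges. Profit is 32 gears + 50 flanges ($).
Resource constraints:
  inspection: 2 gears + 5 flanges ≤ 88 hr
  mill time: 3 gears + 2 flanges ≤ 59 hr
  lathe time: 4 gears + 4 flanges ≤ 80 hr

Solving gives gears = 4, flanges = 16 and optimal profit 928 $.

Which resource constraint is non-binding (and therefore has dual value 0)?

inspection: 88/88 (binding)
mill time: 44/59 (slack 15)
lathe time: 80/80 (binding)
By complementary slackness, a constraint with positive slack has shadow price 0 → mill time.

mill time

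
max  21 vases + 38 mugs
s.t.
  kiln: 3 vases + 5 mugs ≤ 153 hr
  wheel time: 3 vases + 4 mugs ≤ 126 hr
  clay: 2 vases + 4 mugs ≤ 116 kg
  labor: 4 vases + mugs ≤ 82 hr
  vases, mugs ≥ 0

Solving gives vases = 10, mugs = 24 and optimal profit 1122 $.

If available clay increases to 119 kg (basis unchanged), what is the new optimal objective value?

1144.5

Binding: wheel time and clay. Non-binding: kiln (3 unused), labor (18 unused).
By complementary slackness, y = 0 for the non-binding constraints.
Dual feasibility on the basic columns requires 3·y_wheel time + 2·y_clay = 21, 4·y_wheel time + 4·y_clay = 38.
→ y_wheel time = 2 and y_clay = 7.5.
Δz = y_clay·Δb = 7.5 × (3) = 22.5, so new z* = 1122 + 22.5 = 1144.5.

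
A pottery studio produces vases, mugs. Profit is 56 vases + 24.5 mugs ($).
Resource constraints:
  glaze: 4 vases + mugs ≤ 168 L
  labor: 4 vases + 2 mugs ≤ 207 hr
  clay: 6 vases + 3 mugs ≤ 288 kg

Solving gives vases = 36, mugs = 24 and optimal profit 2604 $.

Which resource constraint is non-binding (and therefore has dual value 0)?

glaze: 168/168 (binding)
labor: 192/207 (slack 15)
clay: 288/288 (binding)
By complementary slackness, a constraint with positive slack has shadow price 0 → labor.

labor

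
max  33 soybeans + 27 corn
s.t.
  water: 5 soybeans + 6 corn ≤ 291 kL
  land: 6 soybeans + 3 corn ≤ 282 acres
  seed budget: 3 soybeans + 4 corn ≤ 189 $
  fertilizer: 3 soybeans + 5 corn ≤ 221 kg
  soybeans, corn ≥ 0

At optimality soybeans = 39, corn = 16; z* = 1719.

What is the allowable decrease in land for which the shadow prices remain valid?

72

Binding constraints: water, land. The basis is B = [[5,6],[6,3]] with det -21.
Per unit decrease in land, x* moves by d = (-0.2857, 0.2381).
The basis stays optimal until fertilizer becomes binding; allowable decrease = 72 acres.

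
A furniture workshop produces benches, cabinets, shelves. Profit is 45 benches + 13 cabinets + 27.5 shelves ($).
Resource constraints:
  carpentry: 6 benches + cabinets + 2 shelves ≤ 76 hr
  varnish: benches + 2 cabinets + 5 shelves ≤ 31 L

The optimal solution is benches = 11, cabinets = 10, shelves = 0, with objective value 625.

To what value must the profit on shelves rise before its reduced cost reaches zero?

Both carpentry and varnish are binding at x*.
The binding rows give the dual system: 6·y_carpentry + 1·y_varnish = 45 and 1·y_carpentry + 2·y_varnish = 13.
This yields shadow prices y_carpentry = 7, y_varnish = 3.
shelves enters the basis when its profit ≥ yᵀa₃ = 7·2 + 3·5 = 29.

29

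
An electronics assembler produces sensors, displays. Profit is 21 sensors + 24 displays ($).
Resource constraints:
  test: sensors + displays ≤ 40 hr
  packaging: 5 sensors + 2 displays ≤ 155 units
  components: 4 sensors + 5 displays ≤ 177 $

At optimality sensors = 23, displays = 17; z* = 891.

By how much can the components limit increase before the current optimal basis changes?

23

Binding constraints: test, components. The basis is B = [[1,1],[4,5]] with det 1.
Per unit increase in components, x* moves by d = (-1, 1).
The basis stays optimal until sensors reaches 0; allowable increase = 23 $.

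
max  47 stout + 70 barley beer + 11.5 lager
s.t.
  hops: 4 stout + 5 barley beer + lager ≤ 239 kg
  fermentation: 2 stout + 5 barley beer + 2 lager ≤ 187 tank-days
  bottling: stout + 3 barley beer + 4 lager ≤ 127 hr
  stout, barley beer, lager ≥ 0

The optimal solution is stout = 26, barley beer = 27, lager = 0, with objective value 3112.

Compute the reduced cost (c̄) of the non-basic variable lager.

-7

Check each constraint at x*: hops 239/239 (tight); fermentation 187/187 (tight); bottling 107/127 (slack 20).
By complementary slackness, y = 0 for the non-binding constraint.
Dual feasibility on the basic columns requires 4·y_hops + 2·y_fermentation = 47, 5·y_hops + 5·y_fermentation = 70.
Solving: y_hops = 9.5, y_fermentation = 4.5.
Reduced cost of lager: c₃ − yᵀa₃ = 11.5 − (9.5·1 + 4.5·2) = 11.5 − 18.5 = -7.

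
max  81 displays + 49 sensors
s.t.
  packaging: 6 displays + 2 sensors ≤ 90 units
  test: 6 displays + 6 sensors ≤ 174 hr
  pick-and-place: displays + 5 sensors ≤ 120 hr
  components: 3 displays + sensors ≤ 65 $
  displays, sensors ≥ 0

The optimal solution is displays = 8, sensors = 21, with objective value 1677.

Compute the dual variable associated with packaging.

At the optimum: packaging uses 90 of 90 (binding); test uses 174 of 174 (binding); pick-and-place uses 113 of 120 (slack = 7); components uses 45 of 65 (slack = 20).
Slack constraints have shadow price 0 (complementary slackness).
From A_Bᵀ y = c: 6·y_packaging + 6·y_test = 81; 2·y_packaging + 6·y_test = 49.
→ y_packaging = 8 and y_test = 5.5.
Shadow price of packaging = 8.

8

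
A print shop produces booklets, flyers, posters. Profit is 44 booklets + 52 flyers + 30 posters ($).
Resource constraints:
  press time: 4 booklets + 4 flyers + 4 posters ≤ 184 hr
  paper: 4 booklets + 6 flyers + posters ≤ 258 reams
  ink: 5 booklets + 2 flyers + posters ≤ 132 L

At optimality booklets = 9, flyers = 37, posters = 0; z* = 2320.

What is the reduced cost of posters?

At the optimum: press time uses 184 of 184 (binding); paper uses 258 of 258 (binding); ink uses 119 of 132 (slack = 13).
Since ink is not tight, its dual is 0.
From A_Bᵀ y = c: 4·y_press time + 4·y_paper = 44; 4·y_press time + 6·y_paper = 52.
This yields shadow prices y_press time = 7, y_paper = 4.
Reduced cost of posters: c₃ − yᵀa₃ = 30 − (7·4 + 4·1) = 30 − 32 = -2.

-2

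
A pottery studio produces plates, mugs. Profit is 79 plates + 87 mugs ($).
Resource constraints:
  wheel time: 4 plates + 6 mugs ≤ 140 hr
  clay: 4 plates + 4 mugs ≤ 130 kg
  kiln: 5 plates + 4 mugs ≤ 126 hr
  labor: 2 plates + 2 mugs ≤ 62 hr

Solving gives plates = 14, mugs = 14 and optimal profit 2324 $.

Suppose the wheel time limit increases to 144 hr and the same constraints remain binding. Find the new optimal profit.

2358

At the optimum: wheel time uses 140 of 140 (binding); clay uses 112 of 130 (slack = 18); kiln uses 126 of 126 (binding); labor uses 56 of 62 (slack = 6).
By complementary slackness, y = 0 for the non-binding constraints.
Dual feasibility on the basic columns requires 4·y_wheel time + 5·y_kiln = 79, 6·y_wheel time + 4·y_kiln = 87.
This yields shadow prices y_wheel time = 8.5, y_kiln = 9.
Δz = y_wheel time·Δb = 8.5 × (4) = 34, so new z* = 2324 + 34 = 2358.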